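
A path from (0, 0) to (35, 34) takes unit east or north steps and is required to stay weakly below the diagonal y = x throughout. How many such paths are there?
Number of paths = 3116285494907301262

By the reflection principle (André's argument), the number of monotone paths to (35, 34) with n ≤ m that never go above y = x is C(69, 35) − C(69, 36) = 56093138908331422716 − 52976853413424121454 = 3116285494907301262.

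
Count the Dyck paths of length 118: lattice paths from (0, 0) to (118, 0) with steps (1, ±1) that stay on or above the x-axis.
C_59 = 405944995127576985730643443367112

These Dyck paths are counted by the Catalan number C_n = (1/(n + 1)) · C(2n, n). For n = 59: C_59 = (1/60) · C(118, 59) = 24356699707654619143838606602026720/60 = 405944995127576985730643443367112.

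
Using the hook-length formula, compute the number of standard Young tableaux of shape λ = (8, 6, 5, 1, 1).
# SYT of shape (8, 6, 5, 1, 1) = 161661500

Hook-length formula: f^λ = n! / Π hook(c), product over all cells c of the Young diagram. For λ = (8, 6, 5, 1, 1), n = 21 boxes. Hook lengths by row (left-to-right, top-to-bottom): [12, 9, 8, 7, 6, 4, 2, 1]; [9, 6, 5, 4, 3, 1]; [7, 4, 3, 2, 1]; [2]; [1]. Product of hooks = 316036546560. So f^λ = 21! / 316036546560 = 51090942171709440000 / 316036546560 = 161661500.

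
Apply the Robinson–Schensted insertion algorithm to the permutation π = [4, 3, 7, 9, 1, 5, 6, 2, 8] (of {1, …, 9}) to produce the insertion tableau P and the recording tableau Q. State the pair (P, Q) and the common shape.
P = [1, 2, 6, 8] / [3, 5, 9] / [4, 7];  Q = [1, 3, 4, 9] / [2, 6, 7] / [5, 8];  common shape = (4, 3, 2)

Row-insert the values π_1, π_2, … into P one at a time, bumping the leftmost entry strictly greater than the inserted value down to the next row. The recording tableau Q records, in position (i, j), the step at which that cell was added to P.
  Insert 4 (step 1): P = [4];  Q = [1]
  Insert 3 (step 2): P = [3] / [4];  Q = [1] / [2]
  Insert 7 (step 3): P = [3, 7] / [4];  Q = [1, 3] / [2]
  Insert 9 (step 4): P = [3, 7, 9] / [4];  Q = [1, 3, 4] / [2]
  Insert 1 (step 5): P = [1, 7, 9] / [3] / [4];  Q = [1, 3, 4] / [2] / [5]
  Insert 5 (step 6): P = [1, 5, 9] / [3, 7] / [4];  Q = [1, 3, 4] / [2, 6] / [5]
  Insert 6 (step 7): P = [1, 5, 6] / [3, 7, 9] / [4];  Q = [1, 3, 4] / [2, 6, 7] / [5]
  Insert 2 (step 8): P = [1, 2, 6] / [3, 5, 9] / [4, 7];  Q = [1, 3, 4] / [2, 6, 7] / [5, 8]
  Insert 8 (step 9): P = [1, 2, 6, 8] / [3, 5, 9] / [4, 7];  Q = [1, 3, 4, 9] / [2, 6, 7] / [5, 8]
Final shape: (4, 3, 2).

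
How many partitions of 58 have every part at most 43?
p(58, parts ≤ 43) = 714712

Use the recurrence p(n, m) = p(n, m−1) + p(n−m, m): either the largest part is < m (count p(n, m−1)) or the largest part is exactly m (remove one copy of m, count p(n−m, m)). With p(0, ·) = 1 this gives p(58, parts ≤ 43) = 714712. (By conjugating Young diagrams, this also counts partitions of 58 into at most 43 parts.)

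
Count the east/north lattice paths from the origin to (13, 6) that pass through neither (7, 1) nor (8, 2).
Number of paths = 19782

Inclusion–exclusion. Total paths: C(19, 13) = 27132. Through P₁: C(8, 7)·C(11, 6) = 3696. Through P₂: C(10, 8)·C(9, 5) = 5670. Since P₁ is strictly southwest of P₂, a monotone path through both must visit P₁ then P₂; paths through both = C(8, 7)·C(2, 1)·C(9, 5) = 2016. Avoid both = 27132 − 3696 − 5670 + 2016 = 19782.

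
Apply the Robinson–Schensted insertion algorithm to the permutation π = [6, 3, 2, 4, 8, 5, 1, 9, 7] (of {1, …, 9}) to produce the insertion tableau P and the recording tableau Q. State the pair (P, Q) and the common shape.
P = [1, 4, 5, 7] / [2, 8, 9] / [3] / [6];  Q = [1, 4, 5, 8] / [2, 6, 9] / [3] / [7];  common shape = (4, 3, 1, 1)

Row-insert the values π_1, π_2, … into P one at a time, bumping the leftmost entry strictly greater than the inserted value down to the next row. The recording tableau Q records, in position (i, j), the step at which that cell was added to P.
  Insert 6 (step 1): P = [6];  Q = [1]
  Insert 3 (step 2): P = [3] / [6];  Q = [1] / [2]
  Insert 2 (step 3): P = [2] / [3] / [6];  Q = [1] / [2] / [3]
  Insert 4 (step 4): P = [2, 4] / [3] / [6];  Q = [1, 4] / [2] / [3]
  Insert 8 (step 5): P = [2, 4, 8] / [3] / [6];  Q = [1, 4, 5] / [2] / [3]
  Insert 5 (step 6): P = [2, 4, 5] / [3, 8] / [6];  Q = [1, 4, 5] / [2, 6] / [3]
  Insert 1 (step 7): P = [1, 4, 5] / [2, 8] / [3] / [6];  Q = [1, 4, 5] / [2, 6] / [3] / [7]
  Insert 9 (step 8): P = [1, 4, 5, 9] / [2, 8] / [3] / [6];  Q = [1, 4, 5, 8] / [2, 6] / [3] / [7]
  Insert 7 (step 9): P = [1, 4, 5, 7] / [2, 8, 9] / [3] / [6];  Q = [1, 4, 5, 8] / [2, 6, 9] / [3] / [7]
Final shape: (4, 3, 1, 1).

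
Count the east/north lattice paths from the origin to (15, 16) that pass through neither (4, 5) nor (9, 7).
Number of paths = 167641793

Inclusion–exclusion. Total paths: C(31, 15) = 300540195. Through P₁: C(9, 4)·C(22, 11) = 88884432. Through P₂: C(16, 9)·C(15, 6) = 57257200. Since P₁ is strictly southwest of P₂, a monotone path through both must visit P₁ then P₂; paths through both = C(9, 4)·C(7, 5)·C(15, 6) = 13243230. Avoid both = 300540195 − 88884432 − 57257200 + 13243230 = 167641793.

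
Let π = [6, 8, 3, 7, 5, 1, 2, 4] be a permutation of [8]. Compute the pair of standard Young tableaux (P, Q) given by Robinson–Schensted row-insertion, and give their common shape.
P = [1, 2, 4] / [3, 5] / [6, 7] / [8];  Q = [1, 2, 8] / [3, 4] / [5, 7] / [6];  common shape = (3, 2, 2, 1)

Row-insert the values π_1, π_2, … into P one at a time, bumping the leftmost entry strictly greater than the inserted value down to the next row. The recording tableau Q records, in position (i, j), the step at which that cell was added to P.
  Insert 6 (step 1): P = [6];  Q = [1]
  Insert 8 (step 2): P = [6, 8];  Q = [1, 2]
  Insert 3 (step 3): P = [3, 8] / [6];  Q = [1, 2] / [3]
  Insert 7 (step 4): P = [3, 7] / [6, 8];  Q = [1, 2] / [3, 4]
  Insert 5 (step 5): P = [3, 5] / [6, 7] / [8];  Q = [1, 2] / [3, 4] / [5]
  Insert 1 (step 6): P = [1, 5] / [3, 7] / [6] / [8];  Q = [1, 2] / [3, 4] / [5] / [6]
  Insert 2 (step 7): P = [1, 2] / [3, 5] / [6, 7] / [8];  Q = [1, 2] / [3, 4] / [5, 7] / [6]
  Insert 4 (step 8): P = [1, 2, 4] / [3, 5] / [6, 7] / [8];  Q = [1, 2, 8] / [3, 4] / [5, 7] / [6]
Final shape: (3, 2, 2, 1).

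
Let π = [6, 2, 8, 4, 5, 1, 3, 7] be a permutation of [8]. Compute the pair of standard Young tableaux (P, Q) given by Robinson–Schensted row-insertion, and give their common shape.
P = [1, 3, 5, 7] / [2, 4] / [6, 8];  Q = [1, 3, 5, 8] / [2, 4] / [6, 7];  common shape = (4, 2, 2)

Row-insert the values π_1, π_2, … into P one at a time, bumping the leftmost entry strictly greater than the inserted value down to the next row. The recording tableau Q records, in position (i, j), the step at which that cell was added to P.
  Insert 6 (step 1): P = [6];  Q = [1]
  Insert 2 (step 2): P = [2] / [6];  Q = [1] / [2]
  Insert 8 (step 3): P = [2, 8] / [6];  Q = [1, 3] / [2]
  Insert 4 (step 4): P = [2, 4] / [6, 8];  Q = [1, 3] / [2, 4]
  Insert 5 (step 5): P = [2, 4, 5] / [6, 8];  Q = [1, 3, 5] / [2, 4]
  Insert 1 (step 6): P = [1, 4, 5] / [2, 8] / [6];  Q = [1, 3, 5] / [2, 4] / [6]
  Insert 3 (step 7): P = [1, 3, 5] / [2, 4] / [6, 8];  Q = [1, 3, 5] / [2, 4] / [6, 7]
  Insert 7 (step 8): P = [1, 3, 5, 7] / [2, 4] / [6, 8];  Q = [1, 3, 5, 8] / [2, 4] / [6, 7]
Final shape: (4, 2, 2).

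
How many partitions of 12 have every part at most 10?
p(12, parts ≤ 10) = 75

Partitions of 12 with all parts ≤ 10: 10+2, 10+1+1, 9+3, 9+2+1, 9+1+1+1, 8+4, 8+3+1, 8+2+2, 8+2+1+1, 8+1+1+1+1, 7+5, 7+4+1, 7+3+2, 7+3+1+1, 7+2+2+1, 7+2+1+1+1, 7+1+1+1+1+1, 6+6, 6+5+1, 6+4+2, 6+4+1+1, 6+3+3, 6+3+2+1, 6+3+1+1+1, 6+2+2+2, 6+2+2+1+1, 6+2+1+1+1+1, 6+1+1+1+1+1+1, 5+5+2, 5+5+1+1, … (75 total). Count = 75.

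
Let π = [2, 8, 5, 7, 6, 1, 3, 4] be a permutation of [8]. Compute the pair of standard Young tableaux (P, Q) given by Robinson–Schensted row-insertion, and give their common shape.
P = [1, 3, 4] / [2, 5, 6] / [7] / [8];  Q = [1, 2, 4] / [3, 7, 8] / [5] / [6];  common shape = (3, 3, 1, 1)

Row-insert the values π_1, π_2, … into P one at a time, bumping the leftmost entry strictly greater than the inserted value down to the next row. The recording tableau Q records, in position (i, j), the step at which that cell was added to P.
  Insert 2 (step 1): P = [2];  Q = [1]
  Insert 8 (step 2): P = [2, 8];  Q = [1, 2]
  Insert 5 (step 3): P = [2, 5] / [8];  Q = [1, 2] / [3]
  Insert 7 (step 4): P = [2, 5, 7] / [8];  Q = [1, 2, 4] / [3]
  Insert 6 (step 5): P = [2, 5, 6] / [7] / [8];  Q = [1, 2, 4] / [3] / [5]
  Insert 1 (step 6): P = [1, 5, 6] / [2] / [7] / [8];  Q = [1, 2, 4] / [3] / [5] / [6]
  Insert 3 (step 7): P = [1, 3, 6] / [2, 5] / [7] / [8];  Q = [1, 2, 4] / [3, 7] / [5] / [6]
  Insert 4 (step 8): P = [1, 3, 4] / [2, 5, 6] / [7] / [8];  Q = [1, 2, 4] / [3, 7, 8] / [5] / [6]
Final shape: (3, 3, 1, 1).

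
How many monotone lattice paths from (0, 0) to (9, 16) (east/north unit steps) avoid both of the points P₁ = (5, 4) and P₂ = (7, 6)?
Number of paths = 1750295

Inclusion–exclusion. Total paths: C(25, 9) = 2042975. Through P₁: C(9, 5)·C(16, 4) = 229320. Through P₂: C(13, 7)·C(12, 2) = 113256. Since P₁ is strictly southwest of P₂, a monotone path through both must visit P₁ then P₂; paths through both = C(9, 5)·C(4, 2)·C(12, 2) = 49896. Avoid both = 2042975 − 229320 − 113256 + 49896 = 1750295.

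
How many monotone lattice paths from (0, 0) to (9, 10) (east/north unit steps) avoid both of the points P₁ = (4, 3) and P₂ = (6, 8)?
Number of paths = 41978

Inclusion–exclusion. Total paths: C(19, 9) = 92378. Through P₁: C(7, 4)·C(12, 5) = 27720. Through P₂: C(14, 6)·C(5, 3) = 30030. Since P₁ is strictly southwest of P₂, a monotone path through both must visit P₁ then P₂; paths through both = C(7, 4)·C(7, 2)·C(5, 3) = 7350. Avoid both = 92378 − 27720 − 30030 + 7350 = 41978.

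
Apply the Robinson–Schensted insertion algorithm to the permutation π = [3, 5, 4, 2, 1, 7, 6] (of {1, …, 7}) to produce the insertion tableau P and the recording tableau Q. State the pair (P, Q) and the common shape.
P = [1, 4, 6] / [2, 7] / [3] / [5];  Q = [1, 2, 6] / [3, 7] / [4] / [5];  common shape = (3, 2, 1, 1)

Row-insert the values π_1, π_2, … into P one at a time, bumping the leftmost entry strictly greater than the inserted value down to the next row. The recording tableau Q records, in position (i, j), the step at which that cell was added to P.
  Insert 3 (step 1): P = [3];  Q = [1]
  Insert 5 (step 2): P = [3, 5];  Q = [1, 2]
  Insert 4 (step 3): P = [3, 4] / [5];  Q = [1, 2] / [3]
  Insert 2 (step 4): P = [2, 4] / [3] / [5];  Q = [1, 2] / [3] / [4]
  Insert 1 (step 5): P = [1, 4] / [2] / [3] / [5];  Q = [1, 2] / [3] / [4] / [5]
  Insert 7 (step 6): P = [1, 4, 7] / [2] / [3] / [5];  Q = [1, 2, 6] / [3] / [4] / [5]
  Insert 6 (step 7): P = [1, 4, 6] / [2, 7] / [3] / [5];  Q = [1, 2, 6] / [3, 7] / [4] / [5]
Final shape: (3, 2, 1, 1).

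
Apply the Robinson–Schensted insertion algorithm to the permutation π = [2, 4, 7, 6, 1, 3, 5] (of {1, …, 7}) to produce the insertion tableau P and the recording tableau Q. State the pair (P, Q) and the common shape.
P = [1, 3, 5] / [2, 4, 6] / [7];  Q = [1, 2, 3] / [4, 6, 7] / [5];  common shape = (3, 3, 1)

Row-insert the values π_1, π_2, … into P one at a time, bumping the leftmost entry strictly greater than the inserted value down to the next row. The recording tableau Q records, in position (i, j), the step at which that cell was added to P.
  Insert 2 (step 1): P = [2];  Q = [1]
  Insert 4 (step 2): P = [2, 4];  Q = [1, 2]
  Insert 7 (step 3): P = [2, 4, 7];  Q = [1, 2, 3]
  Insert 6 (step 4): P = [2, 4, 6] / [7];  Q = [1, 2, 3] / [4]
  Insert 1 (step 5): P = [1, 4, 6] / [2] / [7];  Q = [1, 2, 3] / [4] / [5]
  Insert 3 (step 6): P = [1, 3, 6] / [2, 4] / [7];  Q = [1, 2, 3] / [4, 6] / [5]
  Insert 5 (step 7): P = [1, 3, 5] / [2, 4, 6] / [7];  Q = [1, 2, 3] / [4, 6, 7] / [5]
Final shape: (3, 3, 1).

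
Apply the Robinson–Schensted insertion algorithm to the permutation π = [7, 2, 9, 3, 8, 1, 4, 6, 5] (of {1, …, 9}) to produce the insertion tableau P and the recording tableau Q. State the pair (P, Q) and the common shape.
P = [1, 3, 4, 5] / [2, 6] / [7, 8] / [9];  Q = [1, 3, 5, 8] / [2, 4] / [6, 7] / [9];  common shape = (4, 2, 2, 1)

Row-insert the values π_1, π_2, … into P one at a time, bumping the leftmost entry strictly greater than the inserted value down to the next row. The recording tableau Q records, in position (i, j), the step at which that cell was added to P.
  Insert 7 (step 1): P = [7];  Q = [1]
  Insert 2 (step 2): P = [2] / [7];  Q = [1] / [2]
  Insert 9 (step 3): P = [2, 9] / [7];  Q = [1, 3] / [2]
  Insert 3 (step 4): P = [2, 3] / [7, 9];  Q = [1, 3] / [2, 4]
  Insert 8 (step 5): P = [2, 3, 8] / [7, 9];  Q = [1, 3, 5] / [2, 4]
  Insert 1 (step 6): P = [1, 3, 8] / [2, 9] / [7];  Q = [1, 3, 5] / [2, 4] / [6]
  Insert 4 (step 7): P = [1, 3, 4] / [2, 8] / [7, 9];  Q = [1, 3, 5] / [2, 4] / [6, 7]
  Insert 6 (step 8): P = [1, 3, 4, 6] / [2, 8] / [7, 9];  Q = [1, 3, 5, 8] / [2, 4] / [6, 7]
  Insert 5 (step 9): P = [1, 3, 4, 5] / [2, 6] / [7, 8] / [9];  Q = [1, 3, 5, 8] / [2, 4] / [6, 7] / [9]
Final shape: (4, 2, 2, 1).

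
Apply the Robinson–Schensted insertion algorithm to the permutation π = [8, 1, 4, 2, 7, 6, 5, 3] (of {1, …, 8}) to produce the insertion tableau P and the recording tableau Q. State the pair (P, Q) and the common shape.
P = [1, 2, 3] / [4, 5] / [6] / [7] / [8];  Q = [1, 3, 5] / [2, 6] / [4] / [7] / [8];  common shape = (3, 2, 1, 1, 1)

Row-insert the values π_1, π_2, … into P one at a time, bumping the leftmost entry strictly greater than the inserted value down to the next row. The recording tableau Q records, in position (i, j), the step at which that cell was added to P.
  Insert 8 (step 1): P = [8];  Q = [1]
  Insert 1 (step 2): P = [1] / [8];  Q = [1] / [2]
  Insert 4 (step 3): P = [1, 4] / [8];  Q = [1, 3] / [2]
  Insert 2 (step 4): P = [1, 2] / [4] / [8];  Q = [1, 3] / [2] / [4]
  Insert 7 (step 5): P = [1, 2, 7] / [4] / [8];  Q = [1, 3, 5] / [2] / [4]
  Insert 6 (step 6): P = [1, 2, 6] / [4, 7] / [8];  Q = [1, 3, 5] / [2, 6] / [4]
  Insert 5 (step 7): P = [1, 2, 5] / [4, 6] / [7] / [8];  Q = [1, 3, 5] / [2, 6] / [4] / [7]
  Insert 3 (step 8): P = [1, 2, 3] / [4, 5] / [6] / [7] / [8];  Q = [1, 3, 5] / [2, 6] / [4] / [7] / [8]
Final shape: (3, 2, 1, 1, 1).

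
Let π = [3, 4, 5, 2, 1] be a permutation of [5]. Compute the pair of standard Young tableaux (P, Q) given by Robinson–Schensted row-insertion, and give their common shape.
P = [1, 4, 5] / [2] / [3];  Q = [1, 2, 3] / [4] / [5];  common shape = (3, 1, 1)

Row-insert the values π_1, π_2, … into P one at a time, bumping the leftmost entry strictly greater than the inserted value down to the next row. The recording tableau Q records, in position (i, j), the step at which that cell was added to P.
  Insert 3 (step 1): P = [3];  Q = [1]
  Insert 4 (step 2): P = [3, 4];  Q = [1, 2]
  Insert 5 (step 3): P = [3, 4, 5];  Q = [1, 2, 3]
  Insert 2 (step 4): P = [2, 4, 5] / [3];  Q = [1, 2, 3] / [4]
  Insert 1 (step 5): P = [1, 4, 5] / [2] / [3];  Q = [1, 2, 3] / [4] / [5]
Final shape: (3, 1, 1).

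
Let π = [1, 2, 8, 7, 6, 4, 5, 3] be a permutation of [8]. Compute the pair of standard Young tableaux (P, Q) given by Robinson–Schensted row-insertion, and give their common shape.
P = [1, 2, 3, 5] / [4] / [6] / [7] / [8];  Q = [1, 2, 3, 7] / [4] / [5] / [6] / [8];  common shape = (4, 1, 1, 1, 1)

Row-insert the values π_1, π_2, … into P one at a time, bumping the leftmost entry strictly greater than the inserted value down to the next row. The recording tableau Q records, in position (i, j), the step at which that cell was added to P.
  Insert 1 (step 1): P = [1];  Q = [1]
  Insert 2 (step 2): P = [1, 2];  Q = [1, 2]
  Insert 8 (step 3): P = [1, 2, 8];  Q = [1, 2, 3]
  Insert 7 (step 4): P = [1, 2, 7] / [8];  Q = [1, 2, 3] / [4]
  Insert 6 (step 5): P = [1, 2, 6] / [7] / [8];  Q = [1, 2, 3] / [4] / [5]
  Insert 4 (step 6): P = [1, 2, 4] / [6] / [7] / [8];  Q = [1, 2, 3] / [4] / [5] / [6]
  Insert 5 (step 7): P = [1, 2, 4, 5] / [6] / [7] / [8];  Q = [1, 2, 3, 7] / [4] / [5] / [6]
  Insert 3 (step 8): P = [1, 2, 3, 5] / [4] / [6] / [7] / [8];  Q = [1, 2, 3, 7] / [4] / [5] / [6] / [8]
Final shape: (4, 1, 1, 1, 1).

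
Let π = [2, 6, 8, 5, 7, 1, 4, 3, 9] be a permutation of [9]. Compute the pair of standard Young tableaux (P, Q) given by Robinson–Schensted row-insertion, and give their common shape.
P = [1, 3, 7, 9] / [2, 4] / [5, 8] / [6];  Q = [1, 2, 3, 9] / [4, 5] / [6, 7] / [8];  common shape = (4, 2, 2, 1)

Row-insert the values π_1, π_2, … into P one at a time, bumping the leftmost entry strictly greater than the inserted value down to the next row. The recording tableau Q records, in position (i, j), the step at which that cell was added to P.
  Insert 2 (step 1): P = [2];  Q = [1]
  Insert 6 (step 2): P = [2, 6];  Q = [1, 2]
  Insert 8 (step 3): P = [2, 6, 8];  Q = [1, 2, 3]
  Insert 5 (step 4): P = [2, 5, 8] / [6];  Q = [1, 2, 3] / [4]
  Insert 7 (step 5): P = [2, 5, 7] / [6, 8];  Q = [1, 2, 3] / [4, 5]
  Insert 1 (step 6): P = [1, 5, 7] / [2, 8] / [6];  Q = [1, 2, 3] / [4, 5] / [6]
  Insert 4 (step 7): P = [1, 4, 7] / [2, 5] / [6, 8];  Q = [1, 2, 3] / [4, 5] / [6, 7]
  Insert 3 (step 8): P = [1, 3, 7] / [2, 4] / [5, 8] / [6];  Q = [1, 2, 3] / [4, 5] / [6, 7] / [8]
  Insert 9 (step 9): P = [1, 3, 7, 9] / [2, 4] / [5, 8] / [6];  Q = [1, 2, 3, 9] / [4, 5] / [6, 7] / [8]
Final shape: (4, 2, 2, 1).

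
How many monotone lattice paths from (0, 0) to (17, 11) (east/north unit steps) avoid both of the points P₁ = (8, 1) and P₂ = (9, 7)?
Number of paths = 15011163

Inclusion–exclusion. Total paths: C(28, 17) = 21474180. Through P₁: C(9, 8)·C(19, 9) = 831402. Through P₂: C(16, 9)·C(12, 8) = 5662800. Since P₁ is strictly southwest of P₂, a monotone path through both must visit P₁ then P₂; paths through both = C(9, 8)·C(7, 1)·C(12, 8) = 31185. Avoid both = 21474180 − 831402 − 5662800 + 31185 = 15011163.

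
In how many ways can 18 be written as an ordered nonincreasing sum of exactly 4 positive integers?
p(18, 4 parts) = 47

Partitions of n into exactly k parts are in bijection with partitions of n − k into at most k parts (subtract 1 from each part). So p(18, exactly 4) = p(14, parts ≤ 4). Computing via the recurrence p(m, j) = p(m, j−1) + p(m−j, j) gives 47.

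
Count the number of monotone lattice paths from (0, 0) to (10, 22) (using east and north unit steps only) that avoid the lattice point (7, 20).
Number of paths = 55631940

Total paths from (0, 0) to (10, 22): C(32, 10) = 64512240. Paths through (7, 20): (paths (0, 0) → (7, 20)) × (paths (7, 20) → (10, 22)) = C(27, 7) · C(5, 3) = 888030 · 10 = 8880300. Avoidance count = 64512240 − 8880300 = 55631940.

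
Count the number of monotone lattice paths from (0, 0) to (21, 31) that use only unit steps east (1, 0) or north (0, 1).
Number of paths = 191991813933920

A monotone lattice path from (0, 0) to (21, 31) consists of 21 east steps and 31 north steps in some order, so it is determined by which 21 of the 52 steps are east. The count is C(52, 21) = 191991813933920.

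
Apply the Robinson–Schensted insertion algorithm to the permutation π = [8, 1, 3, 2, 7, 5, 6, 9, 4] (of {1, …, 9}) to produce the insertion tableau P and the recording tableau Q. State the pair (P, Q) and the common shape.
P = [1, 2, 4, 6, 9] / [3, 5] / [7] / [8];  Q = [1, 3, 5, 7, 8] / [2, 6] / [4] / [9];  common shape = (5, 2, 1, 1)

Row-insert the values π_1, π_2, … into P one at a time, bumping the leftmost entry strictly greater than the inserted value down to the next row. The recording tableau Q records, in position (i, j), the step at which that cell was added to P.
  Insert 8 (step 1): P = [8];  Q = [1]
  Insert 1 (step 2): P = [1] / [8];  Q = [1] / [2]
  Insert 3 (step 3): P = [1, 3] / [8];  Q = [1, 3] / [2]
  Insert 2 (step 4): P = [1, 2] / [3] / [8];  Q = [1, 3] / [2] / [4]
  Insert 7 (step 5): P = [1, 2, 7] / [3] / [8];  Q = [1, 3, 5] / [2] / [4]
  Insert 5 (step 6): P = [1, 2, 5] / [3, 7] / [8];  Q = [1, 3, 5] / [2, 6] / [4]
  Insert 6 (step 7): P = [1, 2, 5, 6] / [3, 7] / [8];  Q = [1, 3, 5, 7] / [2, 6] / [4]
  Insert 9 (step 8): P = [1, 2, 5, 6, 9] / [3, 7] / [8];  Q = [1, 3, 5, 7, 8] / [2, 6] / [4]
  Insert 4 (step 9): P = [1, 2, 4, 6, 9] / [3, 5] / [7] / [8];  Q = [1, 3, 5, 7, 8] / [2, 6] / [4] / [9]
Final shape: (5, 2, 1, 1).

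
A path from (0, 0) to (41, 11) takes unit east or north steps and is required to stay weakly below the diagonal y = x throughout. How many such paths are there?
Number of paths = 44583704620

By the reflection principle (André's argument), the number of monotone paths to (41, 11) with n ≤ m that never go above y = x is C(52, 41) − C(52, 42) = 60403728840 − 15820024220 = 44583704620.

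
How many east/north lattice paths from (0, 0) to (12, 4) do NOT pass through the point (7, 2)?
Number of paths = 1064

Total paths from (0, 0) to (12, 4): C(16, 12) = 1820. Paths through (7, 2): (paths (0, 0) → (7, 2)) × (paths (7, 2) → (12, 4)) = C(9, 7) · C(7, 5) = 36 · 21 = 756. Avoidance count = 1820 − 756 = 1064.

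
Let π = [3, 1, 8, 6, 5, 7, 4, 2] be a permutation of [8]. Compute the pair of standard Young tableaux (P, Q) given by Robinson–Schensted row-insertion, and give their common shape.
P = [1, 2, 7] / [3, 4] / [5] / [6] / [8];  Q = [1, 3, 6] / [2, 4] / [5] / [7] / [8];  common shape = (3, 2, 1, 1, 1)

Row-insert the values π_1, π_2, … into P one at a time, bumping the leftmost entry strictly greater than the inserted value down to the next row. The recording tableau Q records, in position (i, j), the step at which that cell was added to P.
  Insert 3 (step 1): P = [3];  Q = [1]
  Insert 1 (step 2): P = [1] / [3];  Q = [1] / [2]
  Insert 8 (step 3): P = [1, 8] / [3];  Q = [1, 3] / [2]
  Insert 6 (step 4): P = [1, 6] / [3, 8];  Q = [1, 3] / [2, 4]
  Insert 5 (step 5): P = [1, 5] / [3, 6] / [8];  Q = [1, 3] / [2, 4] / [5]
  Insert 7 (step 6): P = [1, 5, 7] / [3, 6] / [8];  Q = [1, 3, 6] / [2, 4] / [5]
  Insert 4 (step 7): P = [1, 4, 7] / [3, 5] / [6] / [8];  Q = [1, 3, 6] / [2, 4] / [5] / [7]
  Insert 2 (step 8): P = [1, 2, 7] / [3, 4] / [5] / [6] / [8];  Q = [1, 3, 6] / [2, 4] / [5] / [7] / [8]
Final shape: (3, 2, 1, 1, 1).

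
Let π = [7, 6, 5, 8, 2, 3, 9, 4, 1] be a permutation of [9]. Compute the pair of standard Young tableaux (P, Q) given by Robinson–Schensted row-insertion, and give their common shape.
P = [1, 3, 4] / [2, 8, 9] / [5] / [6] / [7];  Q = [1, 4, 7] / [2, 6, 8] / [3] / [5] / [9];  common shape = (3, 3, 1, 1, 1)

Row-insert the values π_1, π_2, … into P one at a time, bumping the leftmost entry strictly greater than the inserted value down to the next row. The recording tableau Q records, in position (i, j), the step at which that cell was added to P.
  Insert 7 (step 1): P = [7];  Q = [1]
  Insert 6 (step 2): P = [6] / [7];  Q = [1] / [2]
  Insert 5 (step 3): P = [5] / [6] / [7];  Q = [1] / [2] / [3]
  Insert 8 (step 4): P = [5, 8] / [6] / [7];  Q = [1, 4] / [2] / [3]
  Insert 2 (step 5): P = [2, 8] / [5] / [6] / [7];  Q = [1, 4] / [2] / [3] / [5]
  Insert 3 (step 6): P = [2, 3] / [5, 8] / [6] / [7];  Q = [1, 4] / [2, 6] / [3] / [5]
  Insert 9 (step 7): P = [2, 3, 9] / [5, 8] / [6] / [7];  Q = [1, 4, 7] / [2, 6] / [3] / [5]
  Insert 4 (step 8): P = [2, 3, 4] / [5, 8, 9] / [6] / [7];  Q = [1, 4, 7] / [2, 6, 8] / [3] / [5]
  Insert 1 (step 9): P = [1, 3, 4] / [2, 8, 9] / [5] / [6] / [7];  Q = [1, 4, 7] / [2, 6, 8] / [3] / [5] / [9]
Final shape: (3, 3, 1, 1, 1).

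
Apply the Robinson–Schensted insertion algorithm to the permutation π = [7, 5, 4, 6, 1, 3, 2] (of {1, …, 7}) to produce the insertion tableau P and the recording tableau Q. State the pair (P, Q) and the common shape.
P = [1, 2] / [3, 6] / [4] / [5] / [7];  Q = [1, 4] / [2, 6] / [3] / [5] / [7];  common shape = (2, 2, 1, 1, 1)

Row-insert the values π_1, π_2, … into P one at a time, bumping the leftmost entry strictly greater than the inserted value down to the next row. The recording tableau Q records, in position (i, j), the step at which that cell was added to P.
  Insert 7 (step 1): P = [7];  Q = [1]
  Insert 5 (step 2): P = [5] / [7];  Q = [1] / [2]
  Insert 4 (step 3): P = [4] / [5] / [7];  Q = [1] / [2] / [3]
  Insert 6 (step 4): P = [4, 6] / [5] / [7];  Q = [1, 4] / [2] / [3]
  Insert 1 (step 5): P = [1, 6] / [4] / [5] / [7];  Q = [1, 4] / [2] / [3] / [5]
  Insert 3 (step 6): P = [1, 3] / [4, 6] / [5] / [7];  Q = [1, 4] / [2, 6] / [3] / [5]
  Insert 2 (step 7): P = [1, 2] / [3, 6] / [4] / [5] / [7];  Q = [1, 4] / [2, 6] / [3] / [5] / [7]
Final shape: (2, 2, 1, 1, 1).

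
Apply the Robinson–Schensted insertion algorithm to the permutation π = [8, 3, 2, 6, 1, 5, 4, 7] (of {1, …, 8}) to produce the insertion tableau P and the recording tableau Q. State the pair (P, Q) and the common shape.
P = [1, 4, 7] / [2, 5] / [3, 6] / [8];  Q = [1, 4, 8] / [2, 6] / [3, 7] / [5];  common shape = (3, 2, 2, 1)

Row-insert the values π_1, π_2, … into P one at a time, bumping the leftmost entry strictly greater than the inserted value down to the next row. The recording tableau Q records, in position (i, j), the step at which that cell was added to P.
  Insert 8 (step 1): P = [8];  Q = [1]
  Insert 3 (step 2): P = [3] / [8];  Q = [1] / [2]
  Insert 2 (step 3): P = [2] / [3] / [8];  Q = [1] / [2] / [3]
  Insert 6 (step 4): P = [2, 6] / [3] / [8];  Q = [1, 4] / [2] / [3]
  Insert 1 (step 5): P = [1, 6] / [2] / [3] / [8];  Q = [1, 4] / [2] / [3] / [5]
  Insert 5 (step 6): P = [1, 5] / [2, 6] / [3] / [8];  Q = [1, 4] / [2, 6] / [3] / [5]
  Insert 4 (step 7): P = [1, 4] / [2, 5] / [3, 6] / [8];  Q = [1, 4] / [2, 6] / [3, 7] / [5]
  Insert 7 (step 8): P = [1, 4, 7] / [2, 5] / [3, 6] / [8];  Q = [1, 4, 8] / [2, 6] / [3, 7] / [5]
Final shape: (3, 2, 2, 1).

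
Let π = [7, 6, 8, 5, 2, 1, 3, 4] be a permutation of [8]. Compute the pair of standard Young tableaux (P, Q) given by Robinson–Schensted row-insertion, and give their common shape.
P = [1, 3, 4] / [2, 8] / [5] / [6] / [7];  Q = [1, 3, 8] / [2, 7] / [4] / [5] / [6];  common shape = (3, 2, 1, 1, 1)

Row-insert the values π_1, π_2, … into P one at a time, bumping the leftmost entry strictly greater than the inserted value down to the next row. The recording tableau Q records, in position (i, j), the step at which that cell was added to P.
  Insert 7 (step 1): P = [7];  Q = [1]
  Insert 6 (step 2): P = [6] / [7];  Q = [1] / [2]
  Insert 8 (step 3): P = [6, 8] / [7];  Q = [1, 3] / [2]
  Insert 5 (step 4): P = [5, 8] / [6] / [7];  Q = [1, 3] / [2] / [4]
  Insert 2 (step 5): P = [2, 8] / [5] / [6] / [7];  Q = [1, 3] / [2] / [4] / [5]
  Insert 1 (step 6): P = [1, 8] / [2] / [5] / [6] / [7];  Q = [1, 3] / [2] / [4] / [5] / [6]
  Insert 3 (step 7): P = [1, 3] / [2, 8] / [5] / [6] / [7];  Q = [1, 3] / [2, 7] / [4] / [5] / [6]
  Insert 4 (step 8): P = [1, 3, 4] / [2, 8] / [5] / [6] / [7];  Q = [1, 3, 8] / [2, 7] / [4] / [5] / [6]
Final shape: (3, 2, 1, 1, 1).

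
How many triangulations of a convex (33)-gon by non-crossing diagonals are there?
C_31 = 14544636039226909

These polygon triangulations are counted by the Catalan number C_n = (1/(n + 1)) · C(2n, n). For n = 31: C_31 = (1/32) · C(62, 31) = 465428353255261088/32 = 14544636039226909.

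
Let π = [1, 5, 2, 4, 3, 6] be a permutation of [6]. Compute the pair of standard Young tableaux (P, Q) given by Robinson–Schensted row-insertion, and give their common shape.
P = [1, 2, 3, 6] / [4] / [5];  Q = [1, 2, 4, 6] / [3] / [5];  common shape = (4, 1, 1)

Row-insert the values π_1, π_2, … into P one at a time, bumping the leftmost entry strictly greater than the inserted value down to the next row. The recording tableau Q records, in position (i, j), the step at which that cell was added to P.
  Insert 1 (step 1): P = [1];  Q = [1]
  Insert 5 (step 2): P = [1, 5];  Q = [1, 2]
  Insert 2 (step 3): P = [1, 2] / [5];  Q = [1, 2] / [3]
  Insert 4 (step 4): P = [1, 2, 4] / [5];  Q = [1, 2, 4] / [3]
  Insert 3 (step 5): P = [1, 2, 3] / [4] / [5];  Q = [1, 2, 4] / [3] / [5]
  Insert 6 (step 6): P = [1, 2, 3, 6] / [4] / [5];  Q = [1, 2, 4, 6] / [3] / [5]
Final shape: (4, 1, 1).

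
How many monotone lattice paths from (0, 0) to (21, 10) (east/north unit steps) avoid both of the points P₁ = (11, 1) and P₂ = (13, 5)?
Number of paths = 32448273

Inclusion–exclusion. Total paths: C(31, 21) = 44352165. Through P₁: C(12, 11)·C(19, 10) = 1108536. Through P₂: C(18, 13)·C(13, 8) = 11027016. Since P₁ is strictly southwest of P₂, a monotone path through both must visit P₁ then P₂; paths through both = C(12, 11)·C(6, 2)·C(13, 8) = 231660. Avoid both = 44352165 − 1108536 − 11027016 + 231660 = 32448273.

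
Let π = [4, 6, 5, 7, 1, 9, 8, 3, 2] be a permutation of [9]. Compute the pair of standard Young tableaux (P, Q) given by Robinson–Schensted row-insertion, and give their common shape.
P = [1, 2, 7, 8] / [3, 5] / [4, 9] / [6];  Q = [1, 2, 4, 6] / [3, 7] / [5, 8] / [9];  common shape = (4, 2, 2, 1)

Row-insert the values π_1, π_2, … into P one at a time, bumping the leftmost entry strictly greater than the inserted value down to the next row. The recording tableau Q records, in position (i, j), the step at which that cell was added to P.
  Insert 4 (step 1): P = [4];  Q = [1]
  Insert 6 (step 2): P = [4, 6];  Q = [1, 2]
  Insert 5 (step 3): P = [4, 5] / [6];  Q = [1, 2] / [3]
  Insert 7 (step 4): P = [4, 5, 7] / [6];  Q = [1, 2, 4] / [3]
  Insert 1 (step 5): P = [1, 5, 7] / [4] / [6];  Q = [1, 2, 4] / [3] / [5]
  Insert 9 (step 6): P = [1, 5, 7, 9] / [4] / [6];  Q = [1, 2, 4, 6] / [3] / [5]
  Insert 8 (step 7): P = [1, 5, 7, 8] / [4, 9] / [6];  Q = [1, 2, 4, 6] / [3, 7] / [5]
  Insert 3 (step 8): P = [1, 3, 7, 8] / [4, 5] / [6, 9];  Q = [1, 2, 4, 6] / [3, 7] / [5, 8]
  Insert 2 (step 9): P = [1, 2, 7, 8] / [3, 5] / [4, 9] / [6];  Q = [1, 2, 4, 6] / [3, 7] / [5, 8] / [9]
Final shape: (4, 2, 2, 1).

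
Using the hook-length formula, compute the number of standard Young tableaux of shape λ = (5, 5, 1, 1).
# SYT of shape (5, 5, 1, 1) = 1485

Hook-length formula: f^λ = n! / Π hook(c), product over all cells c of the Young diagram. For λ = (5, 5, 1, 1), n = 12 boxes. Hook lengths by row (left-to-right, top-to-bottom): [8, 5, 4, 3, 2]; [7, 4, 3, 2, 1]; [2]; [1]. Product of hooks = 322560. So f^λ = 12! / 322560 = 479001600 / 322560 = 1485.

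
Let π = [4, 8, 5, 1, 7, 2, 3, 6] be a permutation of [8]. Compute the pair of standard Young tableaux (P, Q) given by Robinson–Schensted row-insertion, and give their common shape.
P = [1, 2, 3, 6] / [4, 5, 7] / [8];  Q = [1, 2, 5, 8] / [3, 6, 7] / [4];  common shape = (4, 3, 1)

Row-insert the values π_1, π_2, … into P one at a time, bumping the leftmost entry strictly greater than the inserted value down to the next row. The recording tableau Q records, in position (i, j), the step at which that cell was added to P.
  Insert 4 (step 1): P = [4];  Q = [1]
  Insert 8 (step 2): P = [4, 8];  Q = [1, 2]
  Insert 5 (step 3): P = [4, 5] / [8];  Q = [1, 2] / [3]
  Insert 1 (step 4): P = [1, 5] / [4] / [8];  Q = [1, 2] / [3] / [4]
  Insert 7 (step 5): P = [1, 5, 7] / [4] / [8];  Q = [1, 2, 5] / [3] / [4]
  Insert 2 (step 6): P = [1, 2, 7] / [4, 5] / [8];  Q = [1, 2, 5] / [3, 6] / [4]
  Insert 3 (step 7): P = [1, 2, 3] / [4, 5, 7] / [8];  Q = [1, 2, 5] / [3, 6, 7] / [4]
  Insert 6 (step 8): P = [1, 2, 3, 6] / [4, 5, 7] / [8];  Q = [1, 2, 5, 8] / [3, 6, 7] / [4]
Final shape: (4, 3, 1).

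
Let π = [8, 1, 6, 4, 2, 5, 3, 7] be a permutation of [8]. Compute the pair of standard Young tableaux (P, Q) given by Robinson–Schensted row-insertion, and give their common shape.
P = [1, 2, 3, 7] / [4, 5] / [6] / [8];  Q = [1, 3, 6, 8] / [2, 7] / [4] / [5];  common shape = (4, 2, 1, 1)

Row-insert the values π_1, π_2, … into P one at a time, bumping the leftmost entry strictly greater than the inserted value down to the next row. The recording tableau Q records, in position (i, j), the step at which that cell was added to P.
  Insert 8 (step 1): P = [8];  Q = [1]
  Insert 1 (step 2): P = [1] / [8];  Q = [1] / [2]
  Insert 6 (step 3): P = [1, 6] / [8];  Q = [1, 3] / [2]
  Insert 4 (step 4): P = [1, 4] / [6] / [8];  Q = [1, 3] / [2] / [4]
  Insert 2 (step 5): P = [1, 2] / [4] / [6] / [8];  Q = [1, 3] / [2] / [4] / [5]
  Insert 5 (step 6): P = [1, 2, 5] / [4] / [6] / [8];  Q = [1, 3, 6] / [2] / [4] / [5]
  Insert 3 (step 7): P = [1, 2, 3] / [4, 5] / [6] / [8];  Q = [1, 3, 6] / [2, 7] / [4] / [5]
  Insert 7 (step 8): P = [1, 2, 3, 7] / [4, 5] / [6] / [8];  Q = [1, 3, 6, 8] / [2, 7] / [4] / [5]
Final shape: (4, 2, 1, 1).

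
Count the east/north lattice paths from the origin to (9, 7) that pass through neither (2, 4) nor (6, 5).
Number of paths = 5770

Inclusion–exclusion. Total paths: C(16, 9) = 11440. Through P₁: C(6, 2)·C(10, 7) = 1800. Through P₂: C(11, 6)·C(5, 3) = 4620. Since P₁ is strictly southwest of P₂, a monotone path through both must visit P₁ then P₂; paths through both = C(6, 2)·C(5, 4)·C(5, 3) = 750. Avoid both = 11440 − 1800 − 4620 + 750 = 5770.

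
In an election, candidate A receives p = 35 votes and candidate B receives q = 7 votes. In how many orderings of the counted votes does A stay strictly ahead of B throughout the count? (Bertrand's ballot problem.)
Strict-lead orderings = 17985552

Total orderings of the 42 votes with 35 for A: C(42, 35) = 26978328. By the Bertrand ballot formula (Cycle Lemma / reflection principle), the number of orderings in which A is strictly ahead of B throughout is (p − q)/(p + q) · C(p + q, p) = (35 − 7)/(35 + 7) · 26978328 = 17985552.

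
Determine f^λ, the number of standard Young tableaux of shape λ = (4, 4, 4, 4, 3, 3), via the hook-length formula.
# SYT of shape (4, 4, 4, 4, 3, 3) = 76211850

Hook-length formula: f^λ = n! / Π hook(c), product over all cells c of the Young diagram. For λ = (4, 4, 4, 4, 3, 3), n = 22 boxes. Hook lengths by row (left-to-right, top-to-bottom): [9, 8, 7, 4]; [8, 7, 6, 3]; [7, 6, 5, 2]; [6, 5, 4, 1]; [4, 3, 2]; [3, 2, 1]. Product of hooks = 14748372172800. So f^λ = 22! / 14748372172800 = 1124000727777607680000 / 14748372172800 = 76211850.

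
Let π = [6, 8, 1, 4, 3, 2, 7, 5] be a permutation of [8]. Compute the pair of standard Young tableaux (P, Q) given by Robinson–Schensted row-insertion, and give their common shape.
P = [1, 2, 5] / [3, 7] / [4, 8] / [6];  Q = [1, 2, 7] / [3, 4] / [5, 8] / [6];  common shape = (3, 2, 2, 1)

Row-insert the values π_1, π_2, … into P one at a time, bumping the leftmost entry strictly greater than the inserted value down to the next row. The recording tableau Q records, in position (i, j), the step at which that cell was added to P.
  Insert 6 (step 1): P = [6];  Q = [1]
  Insert 8 (step 2): P = [6, 8];  Q = [1, 2]
  Insert 1 (step 3): P = [1, 8] / [6];  Q = [1, 2] / [3]
  Insert 4 (step 4): P = [1, 4] / [6, 8];  Q = [1, 2] / [3, 4]
  Insert 3 (step 5): P = [1, 3] / [4, 8] / [6];  Q = [1, 2] / [3, 4] / [5]
  Insert 2 (step 6): P = [1, 2] / [3, 8] / [4] / [6];  Q = [1, 2] / [3, 4] / [5] / [6]
  Insert 7 (step 7): P = [1, 2, 7] / [3, 8] / [4] / [6];  Q = [1, 2, 7] / [3, 4] / [5] / [6]
  Insert 5 (step 8): P = [1, 2, 5] / [3, 7] / [4, 8] / [6];  Q = [1, 2, 7] / [3, 4] / [5, 8] / [6]
Final shape: (3, 2, 2, 1).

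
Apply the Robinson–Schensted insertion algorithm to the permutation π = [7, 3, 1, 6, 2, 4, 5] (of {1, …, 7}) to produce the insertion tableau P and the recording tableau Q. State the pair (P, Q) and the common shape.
P = [1, 2, 4, 5] / [3, 6] / [7];  Q = [1, 4, 6, 7] / [2, 5] / [3];  common shape = (4, 2, 1)

Row-insert the values π_1, π_2, … into P one at a time, bumping the leftmost entry strictly greater than the inserted value down to the next row. The recording tableau Q records, in position (i, j), the step at which that cell was added to P.
  Insert 7 (step 1): P = [7];  Q = [1]
  Insert 3 (step 2): P = [3] / [7];  Q = [1] / [2]
  Insert 1 (step 3): P = [1] / [3] / [7];  Q = [1] / [2] / [3]
  Insert 6 (step 4): P = [1, 6] / [3] / [7];  Q = [1, 4] / [2] / [3]
  Insert 2 (step 5): P = [1, 2] / [3, 6] / [7];  Q = [1, 4] / [2, 5] / [3]
  Insert 4 (step 6): P = [1, 2, 4] / [3, 6] / [7];  Q = [1, 4, 6] / [2, 5] / [3]
  Insert 5 (step 7): P = [1, 2, 4, 5] / [3, 6] / [7];  Q = [1, 4, 6, 7] / [2, 5] / [3]
Final shape: (4, 2, 1).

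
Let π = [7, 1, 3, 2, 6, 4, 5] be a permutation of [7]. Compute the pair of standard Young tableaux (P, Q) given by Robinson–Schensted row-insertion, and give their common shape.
P = [1, 2, 4, 5] / [3, 6] / [7];  Q = [1, 3, 5, 7] / [2, 6] / [4];  common shape = (4, 2, 1)

Row-insert the values π_1, π_2, … into P one at a time, bumping the leftmost entry strictly greater than the inserted value down to the next row. The recording tableau Q records, in position (i, j), the step at which that cell was added to P.
  Insert 7 (step 1): P = [7];  Q = [1]
  Insert 1 (step 2): P = [1] / [7];  Q = [1] / [2]
  Insert 3 (step 3): P = [1, 3] / [7];  Q = [1, 3] / [2]
  Insert 2 (step 4): P = [1, 2] / [3] / [7];  Q = [1, 3] / [2] / [4]
  Insert 6 (step 5): P = [1, 2, 6] / [3] / [7];  Q = [1, 3, 5] / [2] / [4]
  Insert 4 (step 6): P = [1, 2, 4] / [3, 6] / [7];  Q = [1, 3, 5] / [2, 6] / [4]
  Insert 5 (step 7): P = [1, 2, 4, 5] / [3, 6] / [7];  Q = [1, 3, 5, 7] / [2, 6] / [4]
Final shape: (4, 2, 1).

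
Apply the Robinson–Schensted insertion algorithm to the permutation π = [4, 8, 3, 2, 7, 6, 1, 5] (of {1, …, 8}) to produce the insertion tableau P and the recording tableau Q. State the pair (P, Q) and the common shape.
P = [1, 5] / [2, 6] / [3, 7] / [4, 8];  Q = [1, 2] / [3, 5] / [4, 6] / [7, 8];  common shape = (2, 2, 2, 2)

Row-insert the values π_1, π_2, … into P one at a time, bumping the leftmost entry strictly greater than the inserted value down to the next row. The recording tableau Q records, in position (i, j), the step at which that cell was added to P.
  Insert 4 (step 1): P = [4];  Q = [1]
  Insert 8 (step 2): P = [4, 8];  Q = [1, 2]
  Insert 3 (step 3): P = [3, 8] / [4];  Q = [1, 2] / [3]
  Insert 2 (step 4): P = [2, 8] / [3] / [4];  Q = [1, 2] / [3] / [4]
  Insert 7 (step 5): P = [2, 7] / [3, 8] / [4];  Q = [1, 2] / [3, 5] / [4]
  Insert 6 (step 6): P = [2, 6] / [3, 7] / [4, 8];  Q = [1, 2] / [3, 5] / [4, 6]
  Insert 1 (step 7): P = [1, 6] / [2, 7] / [3, 8] / [4];  Q = [1, 2] / [3, 5] / [4, 6] / [7]
  Insert 5 (step 8): P = [1, 5] / [2, 6] / [3, 7] / [4, 8];  Q = [1, 2] / [3, 5] / [4, 6] / [7, 8]
Final shape: (2, 2, 2, 2).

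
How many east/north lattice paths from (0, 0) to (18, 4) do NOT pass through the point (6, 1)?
Number of paths = 4130

Total paths from (0, 0) to (18, 4): C(22, 18) = 7315. Paths through (6, 1): (paths (0, 0) → (6, 1)) × (paths (6, 1) → (18, 4)) = C(7, 6) · C(15, 12) = 7 · 455 = 3185. Avoidance count = 7315 − 3185 = 4130.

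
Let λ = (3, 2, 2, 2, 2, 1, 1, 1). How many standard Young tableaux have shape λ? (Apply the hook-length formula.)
# SYT of shape (3, 2, 2, 2, 2, 1, 1, 1) = 6006

Hook-length formula: f^λ = n! / Π hook(c), product over all cells c of the Young diagram. For λ = (3, 2, 2, 2, 2, 1, 1, 1), n = 14 boxes. Hook lengths by row (left-to-right, top-to-bottom): [10, 6, 1]; [8, 4]; [7, 3]; [6, 2]; [5, 1]; [3]; [2]; [1]. Product of hooks = 14515200. So f^λ = 14! / 14515200 = 87178291200 / 14515200 = 6006.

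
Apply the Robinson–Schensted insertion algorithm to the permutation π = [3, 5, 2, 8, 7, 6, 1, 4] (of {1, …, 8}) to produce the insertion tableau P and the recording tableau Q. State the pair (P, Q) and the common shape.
P = [1, 4, 6] / [2, 5] / [3, 7] / [8];  Q = [1, 2, 4] / [3, 5] / [6, 8] / [7];  common shape = (3, 2, 2, 1)

Row-insert the values π_1, π_2, … into P one at a time, bumping the leftmost entry strictly greater than the inserted value down to the next row. The recording tableau Q records, in position (i, j), the step at which that cell was added to P.
  Insert 3 (step 1): P = [3];  Q = [1]
  Insert 5 (step 2): P = [3, 5];  Q = [1, 2]
  Insert 2 (step 3): P = [2, 5] / [3];  Q = [1, 2] / [3]
  Insert 8 (step 4): P = [2, 5, 8] / [3];  Q = [1, 2, 4] / [3]
  Insert 7 (step 5): P = [2, 5, 7] / [3, 8];  Q = [1, 2, 4] / [3, 5]
  Insert 6 (step 6): P = [2, 5, 6] / [3, 7] / [8];  Q = [1, 2, 4] / [3, 5] / [6]
  Insert 1 (step 7): P = [1, 5, 6] / [2, 7] / [3] / [8];  Q = [1, 2, 4] / [3, 5] / [6] / [7]
  Insert 4 (step 8): P = [1, 4, 6] / [2, 5] / [3, 7] / [8];  Q = [1, 2, 4] / [3, 5] / [6, 8] / [7]
Final shape: (3, 2, 2, 1).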